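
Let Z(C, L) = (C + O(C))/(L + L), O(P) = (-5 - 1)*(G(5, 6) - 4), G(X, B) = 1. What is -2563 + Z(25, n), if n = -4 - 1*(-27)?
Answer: -117855/46 ≈ -2562.1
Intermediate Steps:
n = 23 (n = -4 + 27 = 23)
O(P) = 18 (O(P) = (-5 - 1)*(1 - 4) = -6*(-3) = 18)
Z(C, L) = (18 + C)/(2*L) (Z(C, L) = (C + 18)/(L + L) = (18 + C)/((2*L)) = (18 + C)*(1/(2*L)) = (18 + C)/(2*L))
-2563 + Z(25, n) = -2563 + (1/2)*(18 + 25)/23 = -2563 + (1/2)*(1/23)*43 = -2563 + 43/46 = -117855/46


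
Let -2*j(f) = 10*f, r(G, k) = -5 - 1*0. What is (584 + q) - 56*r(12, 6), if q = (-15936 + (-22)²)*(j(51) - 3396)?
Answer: 56416116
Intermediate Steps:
r(G, k) = -5 (r(G, k) = -5 + 0 = -5)
j(f) = -5*f
q = 56415252 (q = (-15936 + (-22)²)*(-5*51 - 3396) = (-15936 + 484)*(-255 - 3396) = -15452*(-3651) = 56415252)
(584 + q) - 56*r(12, 6) = (584 + 56415252) - 56*(-5) = 56415836 + 280 = 56416116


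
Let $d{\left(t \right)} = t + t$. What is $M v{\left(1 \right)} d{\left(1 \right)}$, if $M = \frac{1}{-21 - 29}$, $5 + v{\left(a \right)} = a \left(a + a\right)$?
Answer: $\frac{3}{25} \approx 0.12$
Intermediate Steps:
$d{\left(t \right)} = 2 t$
$v{\left(a \right)} = -5 + 2 a^{2}$ ($v{\left(a \right)} = -5 + a \left(a + a\right) = -5 + a 2 a = -5 + 2 a^{2}$)
$M = - \frac{1}{50}$ ($M = \frac{1}{-50} = - \frac{1}{50} \approx -0.02$)
$M v{\left(1 \right)} d{\left(1 \right)} = - \frac{-5 + 2 \cdot 1^{2}}{50} \cdot 2 \cdot 1 = - \frac{-5 + 2 \cdot 1}{50} \cdot 2 = - \frac{-5 + 2}{50} \cdot 2 = \left(- \frac{1}{50}\right) \left(-3\right) 2 = \frac{3}{50} \cdot 2 = \frac{3}{25}$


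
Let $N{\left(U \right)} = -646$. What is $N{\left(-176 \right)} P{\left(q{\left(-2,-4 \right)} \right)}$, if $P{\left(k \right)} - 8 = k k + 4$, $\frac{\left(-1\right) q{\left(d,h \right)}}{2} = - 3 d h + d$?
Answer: $-1754536$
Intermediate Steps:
$q{\left(d,h \right)} = - 2 d + 6 d h$ ($q{\left(d,h \right)} = - 2 \left(- 3 d h + d\right) = - 2 \left(d - 3 d h\right) = - 2 d + 6 d h$)
$P{\left(k \right)} = 12 + k^{2}$ ($P{\left(k \right)} = 8 + \left(k k + 4\right) = 8 + \left(k^{2} + 4\right) = 8 + \left(4 + k^{2}\right) = 12 + k^{2}$)
$N{\left(-176 \right)} P{\left(q{\left(-2,-4 \right)} \right)} = - 646 \left(12 + \left(2 \left(-2\right) \left(-1 + 3 \left(-4\right)\right)\right)^{2}\right) = - 646 \left(12 + \left(2 \left(-2\right) \left(-1 - 12\right)\right)^{2}\right) = - 646 \left(12 + \left(2 \left(-2\right) \left(-13\right)\right)^{2}\right) = - 646 \left(12 + 52^{2}\right) = - 646 \left(12 + 2704\right) = \left(-646\right) 2716 = -1754536$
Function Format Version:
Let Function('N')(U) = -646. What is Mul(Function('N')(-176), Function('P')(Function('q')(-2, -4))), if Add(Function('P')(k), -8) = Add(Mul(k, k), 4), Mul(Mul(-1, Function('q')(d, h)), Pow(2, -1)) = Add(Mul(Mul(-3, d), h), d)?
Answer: -1754536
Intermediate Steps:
Function('q')(d, h) = Add(Mul(-2, d), Mul(6, d, h)) (Function('q')(d, h) = Mul(-2, Add(Mul(Mul(-3, d), h), d)) = Mul(-2, Add(Mul(-3, d, h), d)) = Mul(-2, Add(d, Mul(-3, d, h))) = Add(Mul(-2, d), Mul(6, d, h)))
Function('P')(k) = Add(12, Pow(k, 2)) (Function('P')(k) = Add(8, Add(Mul(k, k), 4)) = Add(8, Add(Pow(k, 2), 4)) = Add(8, Add(4, Pow(k, 2))) = Add(12, Pow(k, 2)))
Mul(Function('N')(-176), Function('P')(Function('q')(-2, -4))) = Mul(-646, Add(12, Pow(Mul(2, -2, Add(-1, Mul(3, -4))), 2))) = Mul(-646, Add(12, Pow(Mul(2, -2, Add(-1, -12)), 2))) = Mul(-646, Add(12, Pow(Mul(2, -2, -13), 2))) = Mul(-646, Add(12, Pow(52, 2))) = Mul(-646, Add(12, 2704)) = Mul(-646, 2716) = -1754536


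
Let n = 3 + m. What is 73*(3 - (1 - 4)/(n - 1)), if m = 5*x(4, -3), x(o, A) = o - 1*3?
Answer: 1752/7 ≈ 250.29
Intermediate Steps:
x(o, A) = -3 + o (x(o, A) = o - 3 = -3 + o)
m = 5 (m = 5*(-3 + 4) = 5*1 = 5)
n = 8 (n = 3 + 5 = 8)
73*(3 - (1 - 4)/(n - 1)) = 73*(3 - (1 - 4)/(8 - 1)) = 73*(3 - (-3)/7) = 73*(3 - 1*(-3/7)) = 73*(3 + 3/7) = 73*(24/7) = 1752/7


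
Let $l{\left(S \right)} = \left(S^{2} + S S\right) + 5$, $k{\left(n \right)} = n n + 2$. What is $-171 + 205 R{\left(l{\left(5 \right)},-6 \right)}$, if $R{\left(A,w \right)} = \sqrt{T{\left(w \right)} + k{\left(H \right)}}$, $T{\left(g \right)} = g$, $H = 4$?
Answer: $-171 + 410 \sqrt{3} \approx 539.14$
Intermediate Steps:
$k{\left(n \right)} = 2 + n^{2}$ ($k{\left(n \right)} = n^{2} + 2 = 2 + n^{2}$)
$l{\left(S \right)} = 5 + 2 S^{2}$ ($l{\left(S \right)} = \left(S^{2} + S^{2}\right) + 5 = 2 S^{2} + 5 = 5 + 2 S^{2}$)
$R{\left(A,w \right)} = \sqrt{18 + w}$ ($R{\left(A,w \right)} = \sqrt{w + \left(2 + 4^{2}\right)} = \sqrt{w + \left(2 + 16\right)} = \sqrt{w + 18} = \sqrt{18 + w}$)
$-171 + 205 R{\left(l{\left(5 \right)},-6 \right)} = -171 + 205 \sqrt{18 - 6} = -171 + 205 \sqrt{12} = -171 + 205 \cdot 2 \sqrt{3} = -171 + 410 \sqrt{3}$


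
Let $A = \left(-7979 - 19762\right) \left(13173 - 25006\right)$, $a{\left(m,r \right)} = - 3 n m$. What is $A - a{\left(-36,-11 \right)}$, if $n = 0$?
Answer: $328259253$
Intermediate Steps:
$a{\left(m,r \right)} = 0$ ($a{\left(m,r \right)} = \left(-3\right) 0 m = 0 m = 0$)
$A = 328259253$ ($A = \left(-27741\right) \left(-11833\right) = 328259253$)
$A - a{\left(-36,-11 \right)} = 328259253 - 0 = 328259253 + 0 = 328259253$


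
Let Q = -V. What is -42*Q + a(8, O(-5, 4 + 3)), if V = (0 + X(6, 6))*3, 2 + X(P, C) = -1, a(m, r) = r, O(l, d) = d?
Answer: -371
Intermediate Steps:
X(P, C) = -3 (X(P, C) = -2 - 1 = -3)
V = -9 (V = (0 - 3)*3 = -3*3 = -9)
Q = 9 (Q = -1*(-9) = 9)
-42*Q + a(8, O(-5, 4 + 3)) = -42*9 + (4 + 3) = -378 + 7 = -371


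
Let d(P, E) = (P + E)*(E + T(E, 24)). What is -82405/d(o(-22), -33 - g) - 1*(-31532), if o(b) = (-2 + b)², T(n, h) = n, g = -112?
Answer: 652632855/20698 ≈ 31531.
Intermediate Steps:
d(P, E) = 2*E*(E + P) (d(P, E) = (P + E)*(E + E) = (E + P)*(2*E) = 2*E*(E + P))
-82405/d(o(-22), -33 - g) - 1*(-31532) = -82405*1/(2*(-33 - 1*(-112))*((-33 - 1*(-112)) + (-2 - 22)²)) - 1*(-31532) = -82405*1/(2*(-33 + 112)*((-33 + 112) + (-24)²)) + 31532 = -82405*1/(158*(79 + 576)) + 31532 = -82405/(2*79*655) + 31532 = -82405/103490 + 31532 = -82405*1/103490 + 31532 = -16481/20698 + 31532 = 652632855/20698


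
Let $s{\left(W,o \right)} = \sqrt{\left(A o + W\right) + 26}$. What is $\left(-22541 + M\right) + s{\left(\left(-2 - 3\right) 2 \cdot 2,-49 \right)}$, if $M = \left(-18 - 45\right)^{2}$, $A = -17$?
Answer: $-18572 + \sqrt{839} \approx -18543.0$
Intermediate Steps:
$M = 3969$ ($M = \left(-63\right)^{2} = 3969$)
$s{\left(W,o \right)} = \sqrt{26 + W - 17 o}$ ($s{\left(W,o \right)} = \sqrt{\left(- 17 o + W\right) + 26} = \sqrt{\left(W - 17 o\right) + 26} = \sqrt{26 + W - 17 o}$)
$\left(-22541 + M\right) + s{\left(\left(-2 - 3\right) 2 \cdot 2,-49 \right)} = \left(-22541 + 3969\right) + \sqrt{26 + \left(-2 - 3\right) 2 \cdot 2 - -833} = -18572 + \sqrt{26 + \left(-2 - 3\right) 2 \cdot 2 + 833} = -18572 + \sqrt{26 + \left(-5\right) 2 \cdot 2 + 833} = -18572 + \sqrt{26 - 20 + 833} = -18572 + \sqrt{839}$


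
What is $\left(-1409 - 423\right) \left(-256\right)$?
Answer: $468992$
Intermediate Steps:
$\left(-1409 - 423\right) \left(-256\right) = \left(-1832\right) \left(-256\right) = 468992$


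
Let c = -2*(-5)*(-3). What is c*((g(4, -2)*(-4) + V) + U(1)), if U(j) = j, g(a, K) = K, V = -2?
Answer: -210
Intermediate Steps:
c = -30 (c = 10*(-3) = -30)
c*((g(4, -2)*(-4) + V) + U(1)) = -30*((-2*(-4) - 2) + 1) = -30*((8 - 2) + 1) = -30*(6 + 1) = -30*7 = -210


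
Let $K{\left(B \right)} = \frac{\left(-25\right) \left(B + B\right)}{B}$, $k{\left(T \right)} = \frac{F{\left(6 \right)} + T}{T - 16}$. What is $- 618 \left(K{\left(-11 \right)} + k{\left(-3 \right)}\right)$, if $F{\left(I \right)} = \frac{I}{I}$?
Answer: $\frac{585864}{19} \approx 30835.0$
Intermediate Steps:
$F{\left(I \right)} = 1$
$k{\left(T \right)} = \frac{1 + T}{-16 + T}$ ($k{\left(T \right)} = \frac{1 + T}{T - 16} = \frac{1 + T}{-16 + T}$)
$K{\left(B \right)} = -50$ ($K{\left(B \right)} = \frac{\left(-25\right) 2 B}{B} = \frac{\left(-50\right) B}{B} = -50$)
$- 618 \left(K{\left(-11 \right)} + k{\left(-3 \right)}\right) = - 618 \left(-50 + \frac{1 - 3}{-16 - 3}\right) = - 618 \left(-50 + \frac{1}{-19} \left(-2\right)\right) = - 618 \left(-50 - - \frac{2}{19}\right) = - 618 \left(-50 + \frac{2}{19}\right) = \left(-618\right) \left(- \frac{948}{19}\right) = \frac{585864}{19}$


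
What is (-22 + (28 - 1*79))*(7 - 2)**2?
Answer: -1825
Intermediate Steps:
(-22 + (28 - 1*79))*(7 - 2)**2 = (-22 + (28 - 79))*5**2 = (-22 - 51)*25 = -73*25 = -1825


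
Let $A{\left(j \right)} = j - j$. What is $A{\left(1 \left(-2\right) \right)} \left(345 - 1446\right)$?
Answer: $0$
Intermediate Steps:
$A{\left(j \right)} = 0$
$A{\left(1 \left(-2\right) \right)} \left(345 - 1446\right) = 0 \left(345 - 1446\right) = 0 \left(-1101\right) = 0$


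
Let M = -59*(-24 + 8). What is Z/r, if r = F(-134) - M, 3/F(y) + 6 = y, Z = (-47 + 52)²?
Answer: -3500/132163 ≈ -0.026482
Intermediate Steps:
Z = 25 (Z = 5² = 25)
F(y) = 3/(-6 + y)
M = 944 (M = -59*(-16) = 944)
r = -132163/140 (r = 3/(-6 - 134) - 1*944 = 3/(-140) - 944 = 3*(-1/140) - 944 = -3/140 - 944 = -132163/140 ≈ -944.02)
Z/r = 25/(-132163/140) = 25*(-140/132163) = -3500/132163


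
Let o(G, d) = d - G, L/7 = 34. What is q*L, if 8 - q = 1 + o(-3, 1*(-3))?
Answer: 1666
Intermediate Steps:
L = 238 (L = 7*34 = 238)
q = 7 (q = 8 - (1 + (1*(-3) - 1*(-3))) = 8 - (1 + (-3 + 3)) = 8 - (1 + 0) = 8 - 1*1 = 8 - 1 = 7)
q*L = 7*238 = 1666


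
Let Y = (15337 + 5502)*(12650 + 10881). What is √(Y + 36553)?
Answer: √490399062 ≈ 22145.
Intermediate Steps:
Y = 490362509 (Y = 20839*23531 = 490362509)
√(Y + 36553) = √(490362509 + 36553) = √490399062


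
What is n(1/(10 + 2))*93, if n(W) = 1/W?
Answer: 1116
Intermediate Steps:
n(1/(10 + 2))*93 = 93/1/(10 + 2) = 93/1/12 = 93/(1/12) = 12*93 = 1116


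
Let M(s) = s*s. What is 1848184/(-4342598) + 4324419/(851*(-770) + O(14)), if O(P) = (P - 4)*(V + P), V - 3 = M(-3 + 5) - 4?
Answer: -768844563037/109416767300 ≈ -7.0267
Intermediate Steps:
M(s) = s²
V = 3 (V = 3 + ((-3 + 5)² - 4) = 3 + (2² - 4) = 3 + (4 - 4) = 3 + 0 = 3)
O(P) = (-4 + P)*(3 + P) (O(P) = (P - 4)*(3 + P) = (-4 + P)*(3 + P))
1848184/(-4342598) + 4324419/(851*(-770) + O(14)) = 1848184/(-4342598) + 4324419/(851*(-770) + (-12 + 14² - 1*14)) = 1848184*(-1/4342598) + 4324419/(-655270 + (-12 + 196 - 14)) = -71084/167023 + 4324419/(-655270 + 170) = -71084/167023 + 4324419/(-655100) = -71084/167023 + 4324419*(-1/655100) = -71084/167023 - 4324419/655100 = -768844563037/109416767300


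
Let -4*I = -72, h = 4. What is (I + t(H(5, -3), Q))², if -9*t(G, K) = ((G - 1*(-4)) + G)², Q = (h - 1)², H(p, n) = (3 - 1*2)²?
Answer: 196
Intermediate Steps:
H(p, n) = 1 (H(p, n) = (3 - 2)² = 1² = 1)
I = 18 (I = -¼*(-72) = 18)
Q = 9 (Q = (4 - 1)² = 3² = 9)
t(G, K) = -(4 + 2*G)²/9 (t(G, K) = -((G - 1*(-4)) + G)²/9 = -((G + 4) + G)²/9 = -((4 + G) + G)²/9 = -(4 + 2*G)²/9)
(I + t(H(5, -3), Q))² = (18 - 4*(2 + 1)²/9)² = (18 - 4/9*3²)² = (18 - 4/9*9)² = (18 - 4)² = 14² = 196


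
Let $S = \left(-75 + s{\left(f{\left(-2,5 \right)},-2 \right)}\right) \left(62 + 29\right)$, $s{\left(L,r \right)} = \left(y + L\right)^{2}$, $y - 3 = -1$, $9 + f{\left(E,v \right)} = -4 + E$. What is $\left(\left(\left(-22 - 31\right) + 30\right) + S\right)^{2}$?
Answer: $72777961$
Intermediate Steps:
$f{\left(E,v \right)} = -13 + E$ ($f{\left(E,v \right)} = -9 + \left(-4 + E\right) = -13 + E$)
$y = 2$ ($y = 3 - 1 = 2$)
$s{\left(L,r \right)} = \left(2 + L\right)^{2}$
$S = 8554$ ($S = \left(-75 + \left(2 - 15\right)^{2}\right) \left(62 + 29\right) = \left(-75 + \left(2 - 15\right)^{2}\right) 91 = \left(-75 + \left(-13\right)^{2}\right) 91 = \left(-75 + 169\right) 91 = 94 \cdot 91 = 8554$)
$\left(\left(\left(-22 - 31\right) + 30\right) + S\right)^{2} = \left(\left(\left(-22 - 31\right) + 30\right) + 8554\right)^{2} = \left(\left(-53 + 30\right) + 8554\right)^{2} = \left(-23 + 8554\right)^{2} = 8531^{2} = 72777961$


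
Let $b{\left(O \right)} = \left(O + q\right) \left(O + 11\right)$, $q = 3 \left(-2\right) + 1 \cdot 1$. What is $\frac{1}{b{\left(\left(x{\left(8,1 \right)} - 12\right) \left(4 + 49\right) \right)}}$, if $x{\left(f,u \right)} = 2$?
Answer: $\frac{1}{277665} \approx 3.6015 \cdot 10^{-6}$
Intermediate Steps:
$q = -5$ ($q = -6 + 1 = -5$)
$b{\left(O \right)} = \left(-5 + O\right) \left(11 + O\right)$ ($b{\left(O \right)} = \left(O - 5\right) \left(O + 11\right) = \left(-5 + O\right) \left(11 + O\right)$)
$\frac{1}{b{\left(\left(x{\left(8,1 \right)} - 12\right) \left(4 + 49\right) \right)}} = \frac{1}{-55 + \left(\left(2 - 12\right) \left(4 + 49\right)\right)^{2} + 6 \left(2 - 12\right) \left(4 + 49\right)} = \frac{1}{-55 + \left(\left(-10\right) 53\right)^{2} + 6 \left(\left(-10\right) 53\right)} = \frac{1}{-55 + \left(-530\right)^{2} + 6 \left(-530\right)} = \frac{1}{-55 + 280900 - 3180} = \frac{1}{277665}$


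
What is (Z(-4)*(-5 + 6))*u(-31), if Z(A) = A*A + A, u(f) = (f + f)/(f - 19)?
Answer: 372/25 ≈ 14.880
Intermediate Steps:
u(f) = 2*f/(-19 + f) (u(f) = (2*f)/(-19 + f) = 2*f/(-19 + f))
Z(A) = A + A² (Z(A) = A² + A = A + A²)
(Z(-4)*(-5 + 6))*u(-31) = ((-4*(1 - 4))*(-5 + 6))*(2*(-31)/(-19 - 31)) = (-4*(-3)*1)*(2*(-31)/(-50)) = (12*1)*(2*(-31)*(-1/50)) = 12*(31/25) = 372/25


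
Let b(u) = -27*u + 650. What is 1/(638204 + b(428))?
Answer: 1/627298 ≈ 1.5941e-6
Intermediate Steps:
b(u) = 650 - 27*u
1/(638204 + b(428)) = 1/(638204 + (650 - 27*428)) = 1/(638204 + (650 - 11556)) = 1/(638204 - 10906) = 1/627298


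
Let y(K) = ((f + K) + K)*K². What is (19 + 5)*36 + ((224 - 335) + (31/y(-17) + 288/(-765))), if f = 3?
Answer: 1087536/1445 ≈ 752.62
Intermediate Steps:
y(K) = K²*(3 + 2*K) (y(K) = ((3 + K) + K)*K² = (3 + 2*K)*K² = K²*(3 + 2*K))
(19 + 5)*36 + ((224 - 335) + (31/y(-17) + 288/(-765))) = (19 + 5)*36 + ((224 - 335) + (31/(((-17)²*(3 + 2*(-17)))) + 288/(-765))) = 24*36 + (-111 + (31/((289*(3 - 34))) + 288*(-1/765))) = 864 + (-111 + (31/((289*(-31))) - 32/85)) = 864 + (-111 + (31/(-8959) - 32/85)) = 864 + (-111 + (31*(-1/8959) - 32/85)) = 864 + (-111 + (-1/289 - 32/85)) = 864 + (-111 - 549/1445) = 864 - 160944/1445 = 1087536/1445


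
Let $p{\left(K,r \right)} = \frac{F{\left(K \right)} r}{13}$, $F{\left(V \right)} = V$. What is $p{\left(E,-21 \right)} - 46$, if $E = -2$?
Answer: $- \frac{556}{13} \approx -42.769$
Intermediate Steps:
$p{\left(K,r \right)} = \frac{K r}{13}$
$p{\left(E,-21 \right)} - 46 = \frac{1}{13} \left(-2\right) \left(-21\right) - 46 = \frac{42}{13} - 46 = - \frac{556}{13}$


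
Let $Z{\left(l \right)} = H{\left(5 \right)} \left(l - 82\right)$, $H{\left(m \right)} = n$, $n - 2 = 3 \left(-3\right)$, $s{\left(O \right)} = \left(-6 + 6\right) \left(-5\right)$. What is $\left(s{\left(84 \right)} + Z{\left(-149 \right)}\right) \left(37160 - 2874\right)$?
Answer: $55440462$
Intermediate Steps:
$s{\left(O \right)} = 0$ ($s{\left(O \right)} = 0 \left(-5\right) = 0$)
$n = -7$ ($n = 2 + 3 \left(-3\right) = 2 - 9 = -7$)
$H{\left(m \right)} = -7$
$Z{\left(l \right)} = 574 - 7 l$ ($Z{\left(l \right)} = - 7 \left(l - 82\right) = - 7 \left(-82 + l\right) = 574 - 7 l$)
$\left(s{\left(84 \right)} + Z{\left(-149 \right)}\right) \left(37160 - 2874\right) = \left(0 + \left(574 - -1043\right)\right) \left(37160 - 2874\right) = \left(0 + \left(574 + 1043\right)\right) 34286 = \left(0 + 1617\right) 34286 = 1617 \cdot 34286 = 55440462$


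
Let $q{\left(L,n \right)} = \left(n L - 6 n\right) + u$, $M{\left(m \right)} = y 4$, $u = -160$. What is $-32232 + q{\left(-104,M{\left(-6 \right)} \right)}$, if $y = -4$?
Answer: $-30632$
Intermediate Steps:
$M{\left(m \right)} = -16$ ($M{\left(m \right)} = \left(-4\right) 4 = -16$)
$q{\left(L,n \right)} = -160 - 6 n + L n$ ($q{\left(L,n \right)} = \left(n L - 6 n\right) - 160 = \left(L n - 6 n\right) - 160 = \left(- 6 n + L n\right) - 160 = -160 - 6 n + L n$)
$-32232 + q{\left(-104,M{\left(-6 \right)} \right)} = -32232 - -1600 = -32232 + \left(-160 + 96 + 1664\right) = -32232 + 1600 = -30632$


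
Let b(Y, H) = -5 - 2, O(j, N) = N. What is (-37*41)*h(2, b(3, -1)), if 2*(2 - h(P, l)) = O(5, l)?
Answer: -16687/2 ≈ -8343.5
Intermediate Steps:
b(Y, H) = -7
h(P, l) = 2 - l/2
(-37*41)*h(2, b(3, -1)) = (-37*41)*(2 - ½*(-7)) = -1517*(2 + 7/2) = -1517*11/2 = -16687/2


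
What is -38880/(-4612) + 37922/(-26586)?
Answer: 107345927/15326829 ≈ 7.0038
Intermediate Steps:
-38880/(-4612) + 37922/(-26586) = -38880*(-1/4612) + 37922*(-1/26586) = 9720/1153 - 18961/13293 = 107345927/15326829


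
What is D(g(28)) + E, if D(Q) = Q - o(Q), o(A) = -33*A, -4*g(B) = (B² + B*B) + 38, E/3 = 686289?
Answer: 2045216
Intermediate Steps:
E = 2058867 (E = 3*686289 = 2058867)
g(B) = -19/2 - B²/2 (g(B) = -((B² + B*B) + 38)/4 = -((B² + B²) + 38)/4 = -(2*B² + 38)/4 = -(38 + 2*B²)/4 = -19/2 - B²/2)
D(Q) = 34*Q (D(Q) = Q - (-33)*Q = Q + 33*Q = 34*Q)
D(g(28)) + E = 34*(-19/2 - ½*28²) + 2058867 = 34*(-19/2 - ½*784) + 2058867 = 34*(-19/2 - 392) + 2058867 = 34*(-803/2) + 2058867 = -13651 + 2058867 = 2045216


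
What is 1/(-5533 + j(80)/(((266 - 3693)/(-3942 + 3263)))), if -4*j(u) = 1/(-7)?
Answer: -13708/75846267 ≈ -0.00018073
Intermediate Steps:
j(u) = 1/28 (j(u) = -1/4/(-7) = -1/4*(-1/7) = 1/28)
1/(-5533 + j(80)/(((266 - 3693)/(-3942 + 3263)))) = 1/(-5533 + 1/(28*(((266 - 3693)/(-3942 + 3263))))) = 1/(-5533 + 1/(28*((-3427/(-679))))) = 1/(-5533 + 1/(28*((-3427*(-1/679))))) = 1/(-5533 + 1/(28*(3427/679))) = 1/(-5533 + (1/28)*(679/3427)) = 1/(-5533 + 97/13708) = 1/(-75846267/13708) = -13708/75846267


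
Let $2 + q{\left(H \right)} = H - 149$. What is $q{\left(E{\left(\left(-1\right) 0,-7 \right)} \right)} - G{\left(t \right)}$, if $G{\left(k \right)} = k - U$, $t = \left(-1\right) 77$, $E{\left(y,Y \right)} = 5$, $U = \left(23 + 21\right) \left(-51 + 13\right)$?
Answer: $-1741$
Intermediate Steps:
$U = -1672$ ($U = 44 \left(-38\right) = -1672$)
$t = -77$
$G{\left(k \right)} = 1672 + k$ ($G{\left(k \right)} = k - -1672 = k + 1672 = 1672 + k$)
$q{\left(H \right)} = -151 + H$ ($q{\left(H \right)} = -2 + \left(H - 149\right) = -2 + \left(-149 + H\right) = -151 + H$)
$q{\left(E{\left(\left(-1\right) 0,-7 \right)} \right)} - G{\left(t \right)} = \left(-151 + 5\right) - \left(1672 - 77\right) = -146 - 1595 = -1741$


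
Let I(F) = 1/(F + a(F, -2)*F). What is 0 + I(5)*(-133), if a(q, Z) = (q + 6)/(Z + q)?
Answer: -57/10 ≈ -5.7000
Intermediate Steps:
a(q, Z) = (6 + q)/(Z + q)
I(F) = 1/(F + F*(6 + F)/(-2 + F)) (I(F) = 1/(F + ((6 + F)/(-2 + F))*F) = 1/(F + F*(6 + F)/(-2 + F)))
0 + I(5)*(-133) = 0 + ((½)*(-2 + 5)/(5*(2 + 5)))*(-133) = 0 + ((½)*(⅕)*3/7)*(-133) = 0 + ((½)*(⅕)*(⅐)*3)*(-133) = 0 + (3/70)*(-133) = 0 - 57/10 = -57/10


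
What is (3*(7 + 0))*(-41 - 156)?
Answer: -4137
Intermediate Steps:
(3*(7 + 0))*(-41 - 156) = (3*7)*(-197) = 21*(-197) = -4137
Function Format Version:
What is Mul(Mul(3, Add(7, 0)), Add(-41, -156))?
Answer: -4137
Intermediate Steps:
Mul(Mul(3, Add(7, 0)), Add(-41, -156)) = Mul(Mul(3, 7), -197) = Mul(21, -197) = -4137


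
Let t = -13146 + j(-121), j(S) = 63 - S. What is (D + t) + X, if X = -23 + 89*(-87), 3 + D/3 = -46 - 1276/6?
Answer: -21513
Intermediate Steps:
t = -12962 (t = -13146 + (63 - 1*(-121)) = -13146 + (63 + 121) = -13146 + 184 = -12962)
D = -785 (D = -9 + 3*(-46 - 1276/6) = -9 + 3*(-46 - 58*11/3) = -9 + 3*(-46 - 638/3) = -9 + 3*(-776/3) = -9 - 776 = -785)
X = -7766 (X = -23 - 7743 = -7766)
(D + t) + X = (-785 - 12962) - 7766 = -13747 - 7766 = -21513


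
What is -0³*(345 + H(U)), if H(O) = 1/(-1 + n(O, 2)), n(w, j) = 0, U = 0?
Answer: 0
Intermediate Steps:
H(O) = -1 (H(O) = 1/(-1 + 0) = 1/(-1) = -1)
-0³*(345 + H(U)) = -0³*(345 - 1) = -0*344 = -1*0 = 0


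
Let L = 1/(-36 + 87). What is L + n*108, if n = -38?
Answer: -209303/51 ≈ -4104.0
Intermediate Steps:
L = 1/51 ≈ 0.019608
L + n*108 = 1/51 - 38*108 = 1/51 - 4104 = -209303/51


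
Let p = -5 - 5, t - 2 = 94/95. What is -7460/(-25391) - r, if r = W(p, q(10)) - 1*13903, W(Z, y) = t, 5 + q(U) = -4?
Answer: 33529549591/2412145 ≈ 13900.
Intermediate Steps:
t = 284/95 (t = 2 + 94/95 = 284/95 ≈ 2.9895)
p = -10
q(U) = -9 (q(U) = -5 - 4 = -9)
W(Z, y) = 284/95
r = -1320501/95 (r = 284/95 - 1*13903 = 284/95 - 13903 = -1320501/95 ≈ -13900.)
-7460/(-25391) - r = -7460/(-25391) - 1*(-1320501/95) = -7460*(-1/25391) + 1320501/95 = 7460/25391 + 1320501/95 = 33529549591/2412145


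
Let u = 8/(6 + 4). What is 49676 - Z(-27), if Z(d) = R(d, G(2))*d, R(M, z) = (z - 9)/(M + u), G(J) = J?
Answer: 6508501/131 ≈ 49683.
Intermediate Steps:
u = ⅘ (u = 8/10 = 8*(⅒) = ⅘ ≈ 0.80000)
R(M, z) = (-9 + z)/(⅘ + M) (R(M, z) = (z - 9)/(M + ⅘) = (-9 + z)/(⅘ + M))
Z(d) = -35*d/(4 + 5*d) (Z(d) = (5*(-9 + 2)/(4 + 5*d))*d = (5*(-7)/(4 + 5*d))*d = (-35/(4 + 5*d))*d = -35*d/(4 + 5*d))
49676 - Z(-27) = 49676 - (-35)*(-27)/(4 + 5*(-27)) = 49676 - (-35)*(-27)/(4 - 135) = 49676 - (-35)*(-27)/(-131) = 49676 - (-35)*(-27)*(-1)/131 = 49676 - 1*(-945/131) = 49676 + 945/131 = 6508501/131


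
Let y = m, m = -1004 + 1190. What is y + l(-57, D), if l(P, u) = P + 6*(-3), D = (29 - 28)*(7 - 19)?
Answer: 111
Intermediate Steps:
D = -12 (D = 1*(-12) = -12)
l(P, u) = -18 + P (l(P, u) = P - 18 = -18 + P)
m = 186
y = 186
y + l(-57, D) = 186 + (-18 - 57) = 186 - 75 = 111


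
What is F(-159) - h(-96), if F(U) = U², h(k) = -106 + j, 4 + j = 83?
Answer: 25308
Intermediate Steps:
j = 79 (j = -4 + 83 = 79)
h(k) = -27 (h(k) = -106 + 79 = -27)
F(-159) - h(-96) = (-159)² - 1*(-27) = 25281 + 27 = 25308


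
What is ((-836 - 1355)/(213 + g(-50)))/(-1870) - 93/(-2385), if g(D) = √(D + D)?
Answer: 601370183/13519297770 - 2191*I/8502703 ≈ 0.044482 - 0.00025768*I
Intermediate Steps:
g(D) = √2*√D (g(D) = √(2*D) = √2*√D)
((-836 - 1355)/(213 + g(-50)))/(-1870) - 93/(-2385) = ((-836 - 1355)/(213 + √2*√(-50)))/(-1870) - 93/(-2385) = -2191/(213 + √2*(5*I*√2))*(-1/1870) - 93*(-1/2385) = -2191*(213 - 10*I)/45469*(-1/1870) + 31/795 = 2191*(213 - 10*I)/85027030 + 31/795 = 31/795 + 2191*(213 - 10*I)/85027030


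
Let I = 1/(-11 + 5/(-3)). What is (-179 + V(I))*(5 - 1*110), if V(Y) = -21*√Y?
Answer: 18795 + 2205*I*√114/38 ≈ 18795.0 + 619.55*I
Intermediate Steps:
I = -3/38 (I = 1/(-11 + 5*(-⅓)) = 1/(-11 - 5/3) = 1/(-38/3) = -3/38 ≈ -0.078947)
(-179 + V(I))*(5 - 1*110) = (-179 - 21*I*√114/38)*(5 - 1*110) = (-179 - 21*I*√114/38)*(5 - 110) = (-179 - 21*I*√114/38)*(-105) = 18795 + 2205*I*√114/38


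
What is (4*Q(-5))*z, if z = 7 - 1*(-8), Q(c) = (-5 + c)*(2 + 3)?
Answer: -3000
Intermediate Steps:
Q(c) = -25 + 5*c (Q(c) = (-5 + c)*5 = -25 + 5*c)
z = 15 (z = 7 + 8 = 15)
(4*Q(-5))*z = (4*(-25 + 5*(-5)))*15 = (4*(-25 - 25))*15 = (4*(-50))*15 = -200*15 = -3000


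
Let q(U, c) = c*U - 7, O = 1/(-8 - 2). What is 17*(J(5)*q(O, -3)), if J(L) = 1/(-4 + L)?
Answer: -1139/10 ≈ -113.90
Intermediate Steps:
O = -⅒ (O = 1/(-10) = -⅒ ≈ -0.10000)
q(U, c) = -7 + U*c (q(U, c) = U*c - 7 = -7 + U*c)
17*(J(5)*q(O, -3)) = 17*((-7 - ⅒*(-3))/(-4 + 5)) = 17*((-7 + 3/10)/1) = 17*(1*(-67/10)) = 17*(-67/10) = -1139/10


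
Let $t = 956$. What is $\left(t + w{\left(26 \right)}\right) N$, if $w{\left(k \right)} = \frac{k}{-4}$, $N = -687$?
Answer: $- \frac{1304613}{2} \approx -6.5231 \cdot 10^{5}$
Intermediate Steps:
$w{\left(k \right)} = - \frac{k}{4}$ ($w{\left(k \right)} = k \left(- \frac{1}{4}\right) = - \frac{k}{4}$)
$\left(t + w{\left(26 \right)}\right) N = \left(956 - \frac{13}{2}\right) \left(-687\right) = \frac{1899}{2} \left(-687\right) = - \frac{1304613}{2}$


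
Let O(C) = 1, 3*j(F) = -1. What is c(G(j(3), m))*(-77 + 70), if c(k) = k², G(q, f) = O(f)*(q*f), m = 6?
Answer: -28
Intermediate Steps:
j(F) = -⅓ (j(F) = (⅓)*(-1) = -⅓)
G(q, f) = f*q (G(q, f) = 1*(q*f) = 1*(f*q) = f*q)
c(G(j(3), m))*(-77 + 70) = (6*(-⅓))²*(-77 + 70) = (-2)²*(-7) = 4*(-7) = -28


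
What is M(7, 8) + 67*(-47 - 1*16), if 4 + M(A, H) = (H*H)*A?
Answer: -3777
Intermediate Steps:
M(A, H) = -4 + A*H**2 (M(A, H) = -4 + (H*H)*A = -4 + H**2*A = -4 + A*H**2)
M(7, 8) + 67*(-47 - 1*16) = (-4 + 7*8**2) + 67*(-47 - 1*16) = (-4 + 7*64) + 67*(-47 - 16) = (-4 + 448) + 67*(-63) = 444 - 4221 = -3777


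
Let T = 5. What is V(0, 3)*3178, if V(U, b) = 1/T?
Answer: 3178/5 ≈ 635.60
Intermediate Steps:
V(U, b) = ⅕ (V(U, b) = 1/5 = ⅕)
V(0, 3)*3178 = (⅕)*3178 = 3178/5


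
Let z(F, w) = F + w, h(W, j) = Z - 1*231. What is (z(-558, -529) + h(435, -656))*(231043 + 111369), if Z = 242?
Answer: -368435312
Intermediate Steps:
h(W, j) = 11 (h(W, j) = 242 - 1*231 = 242 - 231 = 11)
(z(-558, -529) + h(435, -656))*(231043 + 111369) = ((-558 - 529) + 11)*(231043 + 111369) = (-1087 + 11)*342412 = -1076*342412 = -368435312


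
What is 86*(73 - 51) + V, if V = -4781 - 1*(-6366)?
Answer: 3477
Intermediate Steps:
V = 1585 (V = -4781 + 6366 = 1585)
86*(73 - 51) + V = 86*(73 - 51) + 1585 = 86*22 + 1585 = 1892 + 1585 = 3477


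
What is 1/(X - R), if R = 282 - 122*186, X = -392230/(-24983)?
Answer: 24983/560261260 ≈ 4.4592e-5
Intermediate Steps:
X = 392230/24983 (X = -392230*(-1/24983) = 392230/24983 ≈ 15.700)
R = -22410 (R = 282 - 22692 = -22410)
1/(X - R) = 1/(392230/24983 - 1*(-22410)) = 1/(392230/24983 + 22410) = 1/(560261260/24983) = 24983/560261260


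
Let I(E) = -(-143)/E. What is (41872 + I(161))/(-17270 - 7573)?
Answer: -6741535/3999723 ≈ -1.6855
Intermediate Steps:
I(E) = 143/E
(41872 + I(161))/(-17270 - 7573) = (41872 + 143/161)/(-17270 - 7573) = (41872 + 143*(1/161))/(-24843) = (41872 + 143/161)*(-1/24843) = (6741535/161)*(-1/24843) = -6741535/3999723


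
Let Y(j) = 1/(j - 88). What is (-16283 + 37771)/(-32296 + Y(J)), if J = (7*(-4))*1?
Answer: -2492608/3746337 ≈ -0.66535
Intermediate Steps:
J = -28 (J = -28*1 = -28)
Y(j) = 1/(-88 + j)
(-16283 + 37771)/(-32296 + Y(J)) = (-16283 + 37771)/(-32296 + 1/(-88 - 28)) = 21488/(-32296 + 1/(-116)) = 21488/(-32296 - 1/116) = 21488/(-3746337/116) = 21488*(-116/3746337) = -2492608/3746337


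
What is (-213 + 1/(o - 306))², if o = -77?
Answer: 6655296400/146689 ≈ 45370.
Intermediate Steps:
(-213 + 1/(o - 306))² = (-213 + 1/(-77 - 306))² = (-213 + 1/(-383))² = (-213 - 1/383)² = (-81580/383)² = 6655296400/146689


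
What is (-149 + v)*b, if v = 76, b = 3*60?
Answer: -13140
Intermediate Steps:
b = 180
(-149 + v)*b = (-149 + 76)*180 = -73*180 = -13140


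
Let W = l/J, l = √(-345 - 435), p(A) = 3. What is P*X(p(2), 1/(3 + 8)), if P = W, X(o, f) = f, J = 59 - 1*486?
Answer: -2*I*√195/4697 ≈ -0.005946*I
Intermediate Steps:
J = -427 (J = 59 - 486 = -427)
l = 2*I*√195 (l = √(-780) = 2*I*√195 ≈ 27.928*I)
W = -2*I*√195/427 (W = (2*I*√195)/(-427) = (2*I*√195)*(-1/427) = -2*I*√195/427 ≈ -0.065406*I)
P = -2*I*√195/427 ≈ -0.065406*I
P*X(p(2), 1/(3 + 8)) = (-2*I*√195/427)/(3 + 8) = -2*I*√195/427/11 = -2*I*√195/427*(1/11) = -2*I*√195/4697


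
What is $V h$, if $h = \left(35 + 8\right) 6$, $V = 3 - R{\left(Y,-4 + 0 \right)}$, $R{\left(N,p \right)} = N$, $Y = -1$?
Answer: $1032$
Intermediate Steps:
$V = 4$ ($V = 3 - -1 = 3 + 1 = 4$)
$h = 258$ ($h = 43 \cdot 6 = 258$)
$V h = 4 \cdot 258 = 1032$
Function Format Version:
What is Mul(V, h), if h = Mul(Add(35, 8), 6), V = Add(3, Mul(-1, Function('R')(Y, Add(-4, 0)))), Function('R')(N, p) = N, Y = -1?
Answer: 1032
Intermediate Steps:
V = 4 (V = Add(3, Mul(-1, -1)) = Add(3, 1) = 4)
h = 258 (h = Mul(43, 6) = 258)
Mul(V, h) = Mul(4, 258) = 1032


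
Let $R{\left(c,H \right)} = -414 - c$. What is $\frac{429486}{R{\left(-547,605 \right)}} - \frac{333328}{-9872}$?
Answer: $\frac{267763651}{82061} \approx 3263.0$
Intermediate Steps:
$\frac{429486}{R{\left(-547,605 \right)}} - \frac{333328}{-9872} = \frac{429486}{-414 - -547} - \frac{333328}{-9872} = \frac{429486}{-414 + 547} - - \frac{20833}{617} = \frac{429486}{133} + \frac{20833}{617} = \frac{267763651}{82061}$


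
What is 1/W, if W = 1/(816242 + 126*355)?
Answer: 860972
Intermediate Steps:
W = 1/860972 (W = 1/(816242 + 44730) = 1/860972 ≈ 1.1615e-6)
1/W = 1/(1/860972) = 860972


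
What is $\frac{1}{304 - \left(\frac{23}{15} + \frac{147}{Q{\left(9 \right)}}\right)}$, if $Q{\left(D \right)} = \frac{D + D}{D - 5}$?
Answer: $\frac{5}{1349} \approx 0.0037064$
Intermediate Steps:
$Q{\left(D \right)} = \frac{2 D}{-5 + D}$
$\frac{1}{304 - \left(\frac{23}{15} + \frac{147}{Q{\left(9 \right)}}\right)} = \frac{1}{304 - \left(\frac{23}{15} + \frac{98}{3}\right)} = \frac{1}{304 - \left(\frac{23}{15} + \frac{147}{2 \cdot 9 \cdot \frac{1}{4}}\right)} = \frac{1}{304 - \left(\frac{23}{15} + \frac{147}{\frac{9}{2}}\right)} = \frac{1}{304 - \frac{171}{5}} = \frac{1}{\frac{1349}{5}} = \frac{5}{1349}$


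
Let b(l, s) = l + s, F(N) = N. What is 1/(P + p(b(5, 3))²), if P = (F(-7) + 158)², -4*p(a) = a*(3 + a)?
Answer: 1/23285 ≈ 4.2946e-5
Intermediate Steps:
p(a) = -a*(3 + a)/4
P = 22801 (P = (-7 + 158)² = 151² = 22801)
1/(P + p(b(5, 3))²) = 1/(22801 + (-(5 + 3)*(3 + (5 + 3))/4)²) = 1/(22801 + (-¼*8*(3 + 8))²) = 1/(22801 + (-¼*8*11)²) = 1/(22801 + (-22)²) = 1/(22801 + 484) = 1/23285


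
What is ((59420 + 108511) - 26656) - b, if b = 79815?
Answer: 61460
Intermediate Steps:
((59420 + 108511) - 26656) - b = ((59420 + 108511) - 26656) - 1*79815 = (167931 - 26656) - 79815 = 141275 - 79815 = 61460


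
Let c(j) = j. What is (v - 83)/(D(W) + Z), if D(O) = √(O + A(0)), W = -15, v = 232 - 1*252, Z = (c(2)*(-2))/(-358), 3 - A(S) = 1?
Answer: -36874/416537 + 3300223*I*√13/416537 ≈ -0.088525 + 28.567*I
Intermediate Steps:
A(S) = 2 (A(S) = 3 - 1*1 = 3 - 1 = 2)
Z = 2/179 (Z = (2*(-2))/(-358) = -4*(-1/358) = 2/179 ≈ 0.011173)
v = -20 (v = 232 - 252 = -20)
D(O) = √(2 + O) (D(O) = √(O + 2) = √(2 + O))
(v - 83)/(D(W) + Z) = (-20 - 83)/(√(2 - 15) + 2/179) = -103/(√(-13) + 2/179) = -103/(I*√13 + 2/179) = -103/(2/179 + I*√13)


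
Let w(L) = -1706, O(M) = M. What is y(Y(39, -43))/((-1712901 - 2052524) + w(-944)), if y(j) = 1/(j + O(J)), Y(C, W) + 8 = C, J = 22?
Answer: -1/199657943 ≈ -5.0086e-9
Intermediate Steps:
Y(C, W) = -8 + C
y(j) = 1/(22 + j) (y(j) = 1/(j + 22) = 1/(22 + j))
y(Y(39, -43))/((-1712901 - 2052524) + w(-944)) = 1/((22 + (-8 + 39))*((-1712901 - 2052524) - 1706)) = 1/((22 + 31)*(-3765425 - 1706)) = 1/(53*(-3767131)) = (1/53)*(-1/3767131) = -1/199657943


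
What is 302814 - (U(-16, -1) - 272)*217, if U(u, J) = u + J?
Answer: 365527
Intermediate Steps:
U(u, J) = J + u
302814 - (U(-16, -1) - 272)*217 = 302814 - ((-1 - 16) - 272)*217 = 302814 - (-17 - 272)*217 = 302814 - (-289)*217 = 302814 - 1*(-62713) = 302814 + 62713 = 365527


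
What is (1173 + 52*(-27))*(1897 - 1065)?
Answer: -192192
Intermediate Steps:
(1173 + 52*(-27))*(1897 - 1065) = (1173 - 1404)*832 = -231*832 = -192192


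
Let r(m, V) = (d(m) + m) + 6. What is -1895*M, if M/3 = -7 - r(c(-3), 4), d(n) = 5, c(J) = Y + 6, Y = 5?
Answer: 164865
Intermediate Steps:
c(J) = 11 (c(J) = 5 + 6 = 11)
r(m, V) = 11 + m (r(m, V) = (5 + m) + 6 = 11 + m)
M = -87 (M = 3*(-7 - (11 + 11)) = 3*(-7 - 1*22) = 3*(-7 - 22) = 3*(-29) = -87)
-1895*M = -1895*(-87) = 164865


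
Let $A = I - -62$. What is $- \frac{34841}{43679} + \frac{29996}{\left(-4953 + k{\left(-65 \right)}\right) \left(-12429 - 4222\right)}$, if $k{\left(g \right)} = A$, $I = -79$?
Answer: $- \frac{1440986567493}{1807338087065} \approx -0.7973$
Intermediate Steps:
$A = -17$ ($A = -79 - -62 = -79 + 62 = -17$)
$k{\left(g \right)} = -17$
$- \frac{34841}{43679} + \frac{29996}{\left(-4953 + k{\left(-65 \right)}\right) \left(-12429 - 4222\right)} = - \frac{34841}{43679} + \frac{29996}{\left(-4953 - 17\right) \left(-12429 - 4222\right)} = \left(-34841\right) \frac{1}{43679} + \frac{29996}{\left(-4970\right) \left(-16651\right)} = - \frac{34841}{43679} + \frac{29996}{82755470} = - \frac{34841}{43679} + 29996 \cdot \frac{1}{82755470} = - \frac{34841}{43679} + \frac{14998}{41377735} = - \frac{1440986567493}{1807338087065}$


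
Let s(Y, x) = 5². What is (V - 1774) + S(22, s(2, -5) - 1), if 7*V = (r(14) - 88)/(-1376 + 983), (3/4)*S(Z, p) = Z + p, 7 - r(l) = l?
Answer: -4711451/2751 ≈ -1712.6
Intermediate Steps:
r(l) = 7 - l
s(Y, x) = 25
S(Z, p) = 4*Z/3 + 4*p/3 (S(Z, p) = 4*(Z + p)/3 = 4*Z/3 + 4*p/3)
V = 95/2751 (V = (((7 - 1*14) - 88)/(-1376 + 983))/7 = (((7 - 14) - 88)/(-393))/7 = ((-7 - 88)*(-1/393))/7 = (-95*(-1/393))/7 = (⅐)*(95/393) = 95/2751 ≈ 0.034533)
(V - 1774) + S(22, s(2, -5) - 1) = (95/2751 - 1774) + ((4/3)*22 + 4*(25 - 1)/3) = -4880179/2751 + (88/3 + (4/3)*24) = -4880179/2751 + (88/3 + 32) = -4880179/2751 + 184/3 = -4711451/2751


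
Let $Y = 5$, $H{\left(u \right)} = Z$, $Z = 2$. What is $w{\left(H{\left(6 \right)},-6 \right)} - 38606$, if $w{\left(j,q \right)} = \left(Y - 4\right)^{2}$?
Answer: $-38605$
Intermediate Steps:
$H{\left(u \right)} = 2$
$w{\left(j,q \right)} = 1$ ($w{\left(j,q \right)} = \left(5 - 4\right)^{2} = 1^{2} = 1$)
$w{\left(H{\left(6 \right)},-6 \right)} - 38606 = 1 - 38606 = -38605$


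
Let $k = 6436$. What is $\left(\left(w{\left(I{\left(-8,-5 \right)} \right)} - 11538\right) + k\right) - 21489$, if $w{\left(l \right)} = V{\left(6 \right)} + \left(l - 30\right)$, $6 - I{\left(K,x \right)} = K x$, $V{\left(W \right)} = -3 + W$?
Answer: $-26652$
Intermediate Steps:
$I{\left(K,x \right)} = 6 - K x$
$w{\left(l \right)} = -27 + l$ ($w{\left(l \right)} = \left(-3 + 6\right) + \left(l - 30\right) = 3 + \left(-30 + l\right) = -27 + l$)
$\left(\left(w{\left(I{\left(-8,-5 \right)} \right)} - 11538\right) + k\right) - 21489 = \left(\left(\left(-27 + \left(6 - \left(-8\right) \left(-5\right)\right)\right) - 11538\right) + 6436\right) - 21489 = \left(\left(\left(-27 + \left(6 - 40\right)\right) - 11538\right) + 6436\right) - 21489 = \left(\left(\left(-27 - 34\right) - 11538\right) + 6436\right) - 21489 = \left(\left(-61 - 11538\right) + 6436\right) - 21489 = \left(-11599 + 6436\right) - 21489 = -5163 - 21489 = -26652$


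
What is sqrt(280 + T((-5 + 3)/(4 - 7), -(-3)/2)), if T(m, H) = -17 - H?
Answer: sqrt(1046)/2 ≈ 16.171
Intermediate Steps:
sqrt(280 + T((-5 + 3)/(4 - 7), -(-3)/2)) = sqrt(280 + (-17 - (-3)*(-1/2))) = sqrt(280 + (-17 - (-3)*(-1*1/2))) = sqrt(280 + (-17 - (-3)*(-1)/2)) = sqrt(280 + (-17 - 1*3/2)) = sqrt(280 + (-17 - 3/2)) = sqrt(280 - 37/2) = sqrt(523/2) = sqrt(1046)/2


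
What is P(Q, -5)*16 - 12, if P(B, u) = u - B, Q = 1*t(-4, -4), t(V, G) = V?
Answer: -28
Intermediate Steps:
Q = -4 (Q = 1*(-4) = -4)
P(Q, -5)*16 - 12 = (-5 - 1*(-4))*16 - 12 = (-5 + 4)*16 - 12 = -1*16 - 12 = -16 - 12 = -28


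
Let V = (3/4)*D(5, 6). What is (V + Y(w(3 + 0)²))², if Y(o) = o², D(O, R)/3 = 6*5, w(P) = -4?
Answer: 418609/4 ≈ 1.0465e+5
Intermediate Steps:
D(O, R) = 90 (D(O, R) = 3*(6*5) = 3*30 = 90)
V = 135/2 (V = (3/4)*90 = (3*(¼))*90 = (¾)*90 = 135/2 ≈ 67.500)
(V + Y(w(3 + 0)²))² = (135/2 + ((-4)²)²)² = (135/2 + 16²)² = (135/2 + 256)² = (647/2)² = 418609/4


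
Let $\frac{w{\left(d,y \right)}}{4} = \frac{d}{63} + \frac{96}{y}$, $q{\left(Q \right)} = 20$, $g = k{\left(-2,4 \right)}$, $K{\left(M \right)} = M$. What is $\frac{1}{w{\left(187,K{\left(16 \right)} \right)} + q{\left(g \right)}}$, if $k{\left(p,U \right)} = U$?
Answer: $\frac{63}{3520} \approx 0.017898$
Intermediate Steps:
$g = 4$
$w{\left(d,y \right)} = \frac{384}{y} + \frac{4 d}{63}$ ($w{\left(d,y \right)} = 4 \left(\frac{d}{63} + \frac{96}{y}\right) = 4 \left(\frac{96}{y} + \frac{d}{63}\right) = \frac{384}{y} + \frac{4 d}{63}$)
$\frac{1}{w{\left(187,K{\left(16 \right)} \right)} + q{\left(g \right)}} = \frac{1}{\left(\frac{384}{16} + \frac{4}{63} \cdot 187\right) + 20} = \frac{1}{\left(384 \cdot \frac{1}{16} + \frac{748}{63}\right) + 20} = \frac{1}{\left(24 + \frac{748}{63}\right) + 20} = \frac{1}{\frac{2260}{63} + 20} = \frac{1}{\frac{3520}{63}} = \frac{63}{3520}$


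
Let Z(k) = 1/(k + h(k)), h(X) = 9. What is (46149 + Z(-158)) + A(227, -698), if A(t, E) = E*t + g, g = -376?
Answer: -16788278/149 ≈ -1.1267e+5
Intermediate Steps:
Z(k) = 1/(9 + k) (Z(k) = 1/(k + 9) = 1/(9 + k))
A(t, E) = -376 + E*t (A(t, E) = E*t - 376 = -376 + E*t)
(46149 + Z(-158)) + A(227, -698) = (46149 + 1/(9 - 158)) + (-376 - 698*227) = (46149 + 1/(-149)) + (-376 - 158446) = (46149 - 1/149) - 158822 = 6876200/149 - 158822 = -16788278/149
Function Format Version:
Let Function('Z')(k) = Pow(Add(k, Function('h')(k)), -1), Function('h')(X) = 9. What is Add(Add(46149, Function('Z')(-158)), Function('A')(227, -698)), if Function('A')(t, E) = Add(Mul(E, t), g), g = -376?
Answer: Rational(-16788278, 149) ≈ -1.1267e+5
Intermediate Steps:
Function('Z')(k) = Pow(Add(9, k), -1) (Function('Z')(k) = Pow(Add(k, 9), -1) = Pow(Add(9, k), -1))
Function('A')(t, E) = Add(-376, Mul(E, t)) (Function('A')(t, E) = Add(Mul(E, t), -376) = Add(-376, Mul(E, t)))
Add(Add(46149, Function('Z')(-158)), Function('A')(227, -698)) = Add(Add(46149, Pow(Add(9, -158), -1)), Add(-376, Mul(-698, 227))) = Add(Add(46149, Pow(-149, -1)), Add(-376, -158446)) = Add(Add(46149, Rational(-1, 149)), -158822) = Add(Rational(6876200, 149), -158822) = Rational(-16788278, 149)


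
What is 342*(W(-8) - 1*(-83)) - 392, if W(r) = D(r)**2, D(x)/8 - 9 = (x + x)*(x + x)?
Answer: 1537112794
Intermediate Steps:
D(x) = 72 + 32*x**2 (D(x) = 72 + 8*((x + x)*(x + x)) = 72 + 8*((2*x)*(2*x)) = 72 + 8*(4*x**2) = 72 + 32*x**2)
W(r) = (72 + 32*r**2)**2
342*(W(-8) - 1*(-83)) - 392 = 342*(64*(9 + 4*(-8)**2)**2 - 1*(-83)) - 392 = 342*(64*(9 + 4*64)**2 + 83) - 392 = 342*(64*(9 + 256)**2 + 83) - 392 = 342*(64*265**2 + 83) - 392 = 342*(64*70225 + 83) - 392 = 342*(4494400 + 83) - 392 = 342*4494483 - 392 = 1537113186 - 392 = 1537112794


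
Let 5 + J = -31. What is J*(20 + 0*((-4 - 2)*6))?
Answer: -720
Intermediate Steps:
J = -36 (J = -5 - 31 = -36)
J*(20 + 0*((-4 - 2)*6)) = -36*(20 + 0*((-4 - 2)*6)) = -36*(20 + 0*(-6*6)) = -36*(20 + 0*(-36)) = -36*(20 + 0) = -36*20 = -720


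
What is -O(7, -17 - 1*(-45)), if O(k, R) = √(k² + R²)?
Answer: -7*√17 ≈ -28.862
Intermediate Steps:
O(k, R) = √(R² + k²)
-O(7, -17 - 1*(-45)) = -√((-17 - 1*(-45))² + 7²) = -√((-17 + 45)² + 49) = -√(28² + 49) = -√(784 + 49) = -√833 = -7*√17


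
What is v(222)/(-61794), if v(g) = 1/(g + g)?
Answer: -1/27436536 ≈ -3.6448e-8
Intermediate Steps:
v(g) = 1/(2*g)
v(222)/(-61794) = ((1/2)/222)/(-61794) = ((1/2)*(1/222))*(-1/61794) = (1/444)*(-1/61794) = -1/27436536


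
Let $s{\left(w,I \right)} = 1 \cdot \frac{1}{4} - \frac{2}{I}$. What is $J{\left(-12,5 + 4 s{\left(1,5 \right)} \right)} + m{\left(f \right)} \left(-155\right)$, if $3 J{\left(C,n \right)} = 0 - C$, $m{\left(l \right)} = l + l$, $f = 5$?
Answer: $-1546$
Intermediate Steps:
$s{\left(w,I \right)} = \frac{1}{4} - \frac{2}{I}$ ($s{\left(w,I \right)} = 1 \cdot \frac{1}{4} - \frac{2}{I} = \frac{1}{4} - \frac{2}{I}$)
$m{\left(l \right)} = 2 l$
$J{\left(C,n \right)} = - \frac{C}{3}$ ($J{\left(C,n \right)} = \frac{0 - C}{3} = \frac{\left(-1\right) C}{3} = - \frac{C}{3}$)
$J{\left(-12,5 + 4 s{\left(1,5 \right)} \right)} + m{\left(f \right)} \left(-155\right) = \left(- \frac{1}{3}\right) \left(-12\right) + 2 \cdot 5 \left(-155\right) = 4 + 10 \left(-155\right) = 4 - 1550 = -1546$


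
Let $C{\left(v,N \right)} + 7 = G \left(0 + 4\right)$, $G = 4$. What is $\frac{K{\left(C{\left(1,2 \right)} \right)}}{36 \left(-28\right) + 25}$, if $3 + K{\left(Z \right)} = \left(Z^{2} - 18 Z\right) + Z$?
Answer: $\frac{75}{983} \approx 0.076297$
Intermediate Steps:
$C{\left(v,N \right)} = 9$ ($C{\left(v,N \right)} = -7 + 4 \left(0 + 4\right) = -7 + 4 \cdot 4 = -7 + 16 = 9$)
$K{\left(Z \right)} = -3 + Z^{2} - 17 Z$ ($K{\left(Z \right)} = -3 + \left(\left(Z^{2} - 18 Z\right) + Z\right) = -3 + \left(Z^{2} - 17 Z\right) = -3 + Z^{2} - 17 Z$)
$\frac{K{\left(C{\left(1,2 \right)} \right)}}{36 \left(-28\right) + 25} = \frac{-3 + 9^{2} - 153}{36 \left(-28\right) + 25} = \frac{-3 + 81 - 153}{-1008 + 25} = - \frac{75}{-983} = \left(-75\right) \left(- \frac{1}{983}\right) = \frac{75}{983}$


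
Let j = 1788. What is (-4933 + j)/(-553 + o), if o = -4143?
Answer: 3145/4696 ≈ 0.66972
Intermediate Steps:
(-4933 + j)/(-553 + o) = (-4933 + 1788)/(-553 - 4143) = -3145/(-4696) = -3145*(-1/4696) = 3145/4696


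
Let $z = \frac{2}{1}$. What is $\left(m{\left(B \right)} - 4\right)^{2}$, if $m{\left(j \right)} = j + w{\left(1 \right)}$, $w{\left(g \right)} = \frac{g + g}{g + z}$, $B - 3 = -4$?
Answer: $\frac{169}{9} \approx 18.778$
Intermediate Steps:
$B = -1$ ($B = 3 - 4 = -1$)
$z = 2$ ($z = 2 \cdot 1 = 2$)
$w{\left(g \right)} = \frac{2 g}{2 + g}$ ($w{\left(g \right)} = \frac{g + g}{g + 2} = \frac{2 g}{2 + g}$)
$m{\left(j \right)} = \frac{2}{3} + j$ ($m{\left(j \right)} = j + 2 \cdot 1 \frac{1}{2 + 1} = j + 2 \cdot 1 \cdot \frac{1}{3} = j + \frac{2}{3} = \frac{2}{3} + j$)
$\left(m{\left(B \right)} - 4\right)^{2} = \left(\left(\frac{2}{3} - 1\right) - 4\right)^{2} = \left(- \frac{1}{3} - 4\right)^{2} = \left(- \frac{13}{3}\right)^{2} = \frac{169}{9}$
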